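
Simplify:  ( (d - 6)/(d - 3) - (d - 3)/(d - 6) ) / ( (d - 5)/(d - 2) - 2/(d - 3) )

(-6*d² + 39*d - 54)/(d³ - 16*d² + 79*d - 114)

Numerator: (d - 6)/(d - 3) - (d - 3)/(d - 6) = (-6*d + 27)/(d² - 9*d + 18)
Denominator: (d - 5)/(d - 2) - 2/(d - 3) = (d² - 10*d + 19)/(d² - 5*d + 6)
Divide: ((-6*d + 27)/(d² - 9*d + 18)) · ((d² - 5*d + 6)/(d² - 10*d + 19)) = (-6*d² + 39*d - 54)/(d³ - 16*d² + 79*d - 114)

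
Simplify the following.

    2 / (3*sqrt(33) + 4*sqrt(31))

Multiply numerator and denominator by -4*sqrt(31) + 3*sqrt(33).
Denominator becomes -199; numerator becomes -8*sqrt(31) + 6*sqrt(33).

(-6*sqrt(33) + 8*sqrt(31))/199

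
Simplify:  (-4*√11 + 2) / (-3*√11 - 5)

(-13*√11 + 71)/37

Multiply numerator and denominator by -5 + 3*√11.
Denominator becomes -74; numerator becomes -142 + 26*√11.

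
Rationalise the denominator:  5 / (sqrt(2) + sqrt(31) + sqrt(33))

(-5*sqrt(2046) + 10*sqrt(31) + 155*sqrt(2))/124

Group as (sqrt(2) + sqrt(31)) + sqrt(33); multiply by (sqrt(2) + sqrt(31)) - sqrt(33), then rationalise the remaining surd.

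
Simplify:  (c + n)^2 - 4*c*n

Expanding gives c^2 - 2*c*n + n^2, a perfect square.

(c - n)^2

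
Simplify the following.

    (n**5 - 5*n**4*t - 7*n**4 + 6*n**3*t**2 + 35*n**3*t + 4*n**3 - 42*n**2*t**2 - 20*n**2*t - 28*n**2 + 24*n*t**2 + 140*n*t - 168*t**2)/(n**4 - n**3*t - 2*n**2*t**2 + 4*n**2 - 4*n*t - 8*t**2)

(n**2 - 3*n*t - 7*n + 21*t)/(n + t)

Factor: n**5 - 5*n**4*t - 7*n**4 + 6*n**3*t**2 + 35*n**3*t + 4*n**3 - 42*n**2*t**2 - 20*n**2*t - 28*n**2 + 24*n*t**2 + 140*n*t - 168*t**2 = (n - 3*t)*(n - 2*t)*(n**2 + 4)*(n - 7);  n**4 - n**3*t - 2*n**2*t**2 + 4*n**2 - 4*n*t - 8*t**2 = (n + t)*(n - 2*t)*(n**2 + 4)
Cancel the common factors (n**2 + 4), (n - 2*t).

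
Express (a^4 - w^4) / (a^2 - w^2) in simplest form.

Factor a^4 - w^4 and cancel (a^2 - w^2).

a^2 + w^2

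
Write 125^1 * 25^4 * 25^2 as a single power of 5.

5^15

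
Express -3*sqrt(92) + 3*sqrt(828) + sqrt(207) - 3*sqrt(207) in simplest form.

3*sqrt(92) = 6*sqrt(23); 3*sqrt(828) = 18*sqrt(23); sqrt(207) = 3*sqrt(23); 3*sqrt(207) = 9*sqrt(23)
Combine: (-6 + 18 + 3 - 9)·sqrt(23) = 6*sqrt(23)

6*sqrt(23)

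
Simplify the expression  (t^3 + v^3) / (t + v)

t^2 - t*v + v^2

Apply the sum-of-cubes factorisation and cancel (t + v).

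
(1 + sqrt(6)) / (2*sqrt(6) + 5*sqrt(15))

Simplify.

(-12 - 2*sqrt(6) + 5*sqrt(15) + 15*sqrt(10))/351

Multiply numerator and denominator by -5*sqrt(15) + 2*sqrt(6).
Denominator becomes -351; numerator becomes -15*sqrt(10) - 5*sqrt(15) + 2*sqrt(6) + 12.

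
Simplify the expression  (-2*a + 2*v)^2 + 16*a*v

4*(a + v)^2

Expanding gives 4*a^2 + 8*a*v + 4*v^2, a perfect square.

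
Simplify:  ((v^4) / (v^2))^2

v^4

Inside the bracket: v^2
Raise to the power 2: v^4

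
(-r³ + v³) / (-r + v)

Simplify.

v^3 - r^3 = (-r + v)(r² + r*v + v²).

r² + r*v + v²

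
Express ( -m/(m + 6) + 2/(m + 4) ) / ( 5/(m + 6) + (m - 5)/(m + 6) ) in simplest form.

(-m^2 - 2*m + 12)/(m^2 + 4*m)

Numerator: -m/(m + 6) + 2/(m + 4) = (-m^2 - 2*m + 12)/(m^2 + 10*m + 24)
Denominator: 5/(m + 6) + (m - 5)/(m + 6) = m/(m + 6)
Divide: ((-m^2 - 2*m + 12)/(m^2 + 10*m + 24)) · ((m + 6)/m) = (-m^2 - 2*m + 12)/(m^2 + 4*m)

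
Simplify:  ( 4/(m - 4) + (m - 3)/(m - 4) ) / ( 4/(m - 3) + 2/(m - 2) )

(m³ - 4*m² + m + 6)/(6*m² - 38*m + 56)

Numerator: 4/(m - 4) + (m - 3)/(m - 4) = (m + 1)/(m - 4)
Denominator: 4/(m - 3) + 2/(m - 2) = (6*m - 14)/(m² - 5*m + 6)
Divide: ((m + 1)/(m - 4)) · ((m² - 5*m + 6)/(6*m - 14)) = (m³ - 4*m² + m + 6)/(6*m² - 38*m + 56)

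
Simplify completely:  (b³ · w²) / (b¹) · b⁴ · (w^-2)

b⁶

Quotient: b² · w²
Multiply by b⁴ · (w^-2): add exponents.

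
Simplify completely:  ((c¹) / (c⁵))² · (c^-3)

c^(-11)

Inside the bracket: (c^-4)
Raise to the power 2: (c^-8)
Multiply by (c^-3): add exponents.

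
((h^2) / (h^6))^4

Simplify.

Inside the bracket: (h^-4)
Raise to the power 4: (h^-16)

h^(-16)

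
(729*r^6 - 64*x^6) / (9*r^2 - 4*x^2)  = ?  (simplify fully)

81*r^4 + 36*r^2*x^2 + 16*x^4

Difference of sixth powers: factor out (9*r^2 - 4*x^2).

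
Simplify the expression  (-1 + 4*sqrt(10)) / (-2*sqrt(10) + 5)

Multiply numerator and denominator by 5 + 2*sqrt(10).
Denominator becomes -15; numerator becomes 18*sqrt(10) + 75.

(-25 - 6*sqrt(10))/5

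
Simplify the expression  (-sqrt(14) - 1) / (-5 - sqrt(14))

(-9 + 4*sqrt(14))/11

Multiply numerator and denominator by -5 + sqrt(14).
Denominator becomes 11; numerator becomes -9 + 4*sqrt(14).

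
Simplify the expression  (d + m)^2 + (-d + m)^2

2*d^2 + 2*m^2

Write as f(m,d) + f(m,-d) and expand.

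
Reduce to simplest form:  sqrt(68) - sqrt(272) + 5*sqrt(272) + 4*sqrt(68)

sqrt(68) = 2*sqrt(17); sqrt(272) = 4*sqrt(17); 5*sqrt(272) = 20*sqrt(17); 4*sqrt(68) = 8*sqrt(17)
Combine: (2 - 4 + 20 + 8)·sqrt(17) = 26*sqrt(17)

26*sqrt(17)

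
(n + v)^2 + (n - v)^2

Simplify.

2*n^2 + 2*v^2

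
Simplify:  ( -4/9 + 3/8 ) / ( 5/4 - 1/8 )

Numerator: -4/9 + 3/8 = -5/72
Denominator: 5/4 - 1/8 = 9/8
Divide: (-5/72) · (8/9) = -5/81

-5/81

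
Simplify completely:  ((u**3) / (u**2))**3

u**3

Inside the bracket: u**1
Raise to the power 3: u**3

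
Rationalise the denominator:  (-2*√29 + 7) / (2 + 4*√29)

(-123 + 16*√29)/230

Multiply numerator and denominator by -4*√29 + 2.
Denominator becomes -460; numerator becomes -32*√29 + 246.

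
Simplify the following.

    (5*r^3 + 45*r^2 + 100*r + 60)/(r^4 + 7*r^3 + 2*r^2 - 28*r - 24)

Factor: 5*r^3 + 45*r^2 + 100*r + 60 = 5*(r + 2)*(r + 1)*(r + 6);  r^4 + 7*r^3 + 2*r^2 - 28*r - 24 = (r + 2)*(r - 2)*(r + 1)*(r + 6)
Cancel the common factors (r + 6), (r + 2), (r + 1).

5/(r - 2)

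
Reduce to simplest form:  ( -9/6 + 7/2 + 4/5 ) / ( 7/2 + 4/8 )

7/10

Numerator: -9/6 + 7/2 + 4/5 = 14/5
Denominator: 7/2 + 4/8 = 4
Divide: (14/5) · (1/4) = 7/10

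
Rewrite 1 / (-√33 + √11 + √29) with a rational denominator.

(-7*√33 + 15*√29 + 51*√11 + 22*√87)/1227

Group as (√11 + √29) - √33; multiply by (√11 + √29) + √33, then rationalise the remaining surd.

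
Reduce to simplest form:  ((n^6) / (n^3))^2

Inside the bracket: n^3
Raise to the power 2: n^6

n^6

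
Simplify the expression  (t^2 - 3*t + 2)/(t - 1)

t - 2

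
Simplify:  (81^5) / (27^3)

81^5 = 3^20; 27^3 = 3^9
Combine exponents: 3^11

3^11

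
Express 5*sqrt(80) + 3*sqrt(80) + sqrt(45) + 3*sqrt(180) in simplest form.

5*sqrt(80) = 20*sqrt(5); 3*sqrt(80) = 12*sqrt(5); sqrt(45) = 3*sqrt(5); 3*sqrt(180) = 18*sqrt(5)
Combine: (20 + 12 + 3 + 18)·sqrt(5) = 53*sqrt(5)

53*sqrt(5)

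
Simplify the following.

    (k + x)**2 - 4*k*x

(k - x)**2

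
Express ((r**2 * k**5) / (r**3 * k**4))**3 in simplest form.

Inside the bracket: (r**-1) * k**1
Raise to the power 3: (r**-3) * k**3

k**3/r**3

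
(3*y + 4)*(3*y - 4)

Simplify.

9*y^2 - 16

(3*y)^2 - (4)^2 = 9*y^2 - 16.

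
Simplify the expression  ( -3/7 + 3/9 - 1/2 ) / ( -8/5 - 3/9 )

Numerator: -3/7 + 3/9 - 1/2 = -25/42
Denominator: -8/5 - 3/9 = -29/15
Divide: (-25/42) · (-15/29) = 125/406

125/406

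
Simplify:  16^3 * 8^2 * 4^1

16^3 = 2^12; 8^2 = 2^6; 4^1 = 2^2
Combine exponents: 2^20

2^20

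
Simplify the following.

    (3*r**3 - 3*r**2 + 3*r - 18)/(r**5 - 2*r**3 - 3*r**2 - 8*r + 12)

Factor: 3*r**3 - 3*r**2 + 3*r - 18 = 3*(r - 2)*(r**2 + r + 3);  r**5 - 2*r**3 - 3*r**2 - 8*r + 12 = (r + 2)*(r**2 + r + 3)*(r - 1)*(r - 2)
Cancel the common factors (r**2 + r + 3), (r - 2).

3/(r**2 + r - 2)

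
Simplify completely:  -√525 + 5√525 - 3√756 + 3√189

√525 = 5*√21; 5√525 = 25*√21; 3√756 = 18*√21; 3√189 = 9*√21
Combine: (-5 + 25 - 18 + 9)·√21 = 11*√21

11*√21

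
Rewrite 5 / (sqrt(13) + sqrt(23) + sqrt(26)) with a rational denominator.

(-65*sqrt(46) + 25*sqrt(26) + 40*sqrt(23) + 90*sqrt(13))/548

Group as (sqrt(13) + sqrt(23)) + sqrt(26); multiply by (sqrt(13) + sqrt(23)) - sqrt(26), then rationalise the remaining surd.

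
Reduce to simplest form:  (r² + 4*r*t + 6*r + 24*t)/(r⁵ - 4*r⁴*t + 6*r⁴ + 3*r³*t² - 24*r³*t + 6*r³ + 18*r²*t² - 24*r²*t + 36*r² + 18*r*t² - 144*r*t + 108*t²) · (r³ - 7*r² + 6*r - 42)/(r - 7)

Factor: r² + 4*r*t + 6*r + 24*t = (r + 6)·(r + 4*t);  r⁵ - 4*r⁴*t + 6*r⁴ + 3*r³*t² - 24*r³*t + 6*r³ + 18*r²*t² - 24*r²*t + 36*r² + 18*r*t² - 144*r*t + 108*t² = (r - t)·(r - 3*t)·(r² + 6)·(r + 6);  r³ - 7*r² + 6*r - 42 = (r - 7)·(r² + 6)
Cancel the common factors (r² + 6), (r - 7), (r + 6).

(r + 4*t)/(r² - 4*r*t + 3*t²)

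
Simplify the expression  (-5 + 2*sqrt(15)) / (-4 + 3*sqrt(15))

Multiply numerator and denominator by -3*sqrt(15) - 4.
Denominator becomes -119; numerator becomes -70 + 7*sqrt(15).

(-sqrt(15) + 10)/17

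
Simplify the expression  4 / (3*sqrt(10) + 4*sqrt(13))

Multiply numerator and denominator by -4*sqrt(13) + 3*sqrt(10).
Denominator becomes -118; numerator becomes -16*sqrt(13) + 12*sqrt(10).

(-6*sqrt(10) + 8*sqrt(13))/59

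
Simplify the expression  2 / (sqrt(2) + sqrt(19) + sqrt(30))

(-8*sqrt(285) - 18*sqrt(30) + 26*sqrt(19) + 94*sqrt(2))/71

Group as (sqrt(2) + sqrt(19)) + sqrt(30); multiply by (sqrt(2) + sqrt(19)) - sqrt(30), then rationalise the remaining surd.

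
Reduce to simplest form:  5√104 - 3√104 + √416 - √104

5√104 = 10*√26; 3√104 = 6*√26; √416 = 4*√26; √104 = 2*√26
Combine: (10 - 6 + 4 - 2)·√26 = 6*√26

6*√26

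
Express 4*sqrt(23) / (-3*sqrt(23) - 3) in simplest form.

Multiply numerator and denominator by -3 + 3*sqrt(23).
Denominator becomes -198; numerator becomes -12*sqrt(23) + 276.

(-46 + 2*sqrt(23))/33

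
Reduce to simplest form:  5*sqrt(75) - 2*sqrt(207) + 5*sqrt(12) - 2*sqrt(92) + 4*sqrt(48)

-10*sqrt(23) + 51*sqrt(3)

5*sqrt(75) = 25*sqrt(3); 2*sqrt(207) = 6*sqrt(23); 5*sqrt(12) = 10*sqrt(3); 2*sqrt(92) = 4*sqrt(23); 4*sqrt(48) = 16*sqrt(3)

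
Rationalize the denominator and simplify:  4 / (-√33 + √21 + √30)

Group as (√21 + √30) - √33; multiply by (√21 + √30) + √33, then rationalise the remaining surd.

(-6*√33 + 8*√30 + 14*√21 + 2*√2310)/183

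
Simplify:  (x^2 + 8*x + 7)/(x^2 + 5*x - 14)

(x + 1)/(x - 2)

Factor: x^2 + 8*x + 7 = (x + 7)*(x + 1);  x^2 + 5*x - 14 = (x + 7)*(x - 2)
Cancel the common factor (x + 7).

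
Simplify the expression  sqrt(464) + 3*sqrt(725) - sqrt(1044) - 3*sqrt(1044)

-5*sqrt(29)

sqrt(464) = 4*sqrt(29); 3*sqrt(725) = 15*sqrt(29); sqrt(1044) = 6*sqrt(29); 3*sqrt(1044) = 18*sqrt(29)
Combine: (4 + 15 - 6 - 18)·sqrt(29) = -5*sqrt(29)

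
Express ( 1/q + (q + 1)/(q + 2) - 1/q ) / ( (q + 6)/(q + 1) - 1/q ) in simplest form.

Numerator: 1/q + (q + 1)/(q + 2) - 1/q = (q + 1)/(q + 2)
Denominator: (q + 6)/(q + 1) - 1/q = (q^2 + 5*q - 1)/(q^2 + q)
Divide: ((q + 1)/(q + 2)) · ((q^2 + q)/(q^2 + 5*q - 1)) = (q^3 + 2*q^2 + q)/(q^3 + 7*q^2 + 9*q - 2)

(q^3 + 2*q^2 + q)/(q^3 + 7*q^2 + 9*q - 2)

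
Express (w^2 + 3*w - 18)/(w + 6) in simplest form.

Factor: w^2 + 3*w - 18 = (w + 6)*(w - 3)
Cancel the common factor (w + 6).

w - 3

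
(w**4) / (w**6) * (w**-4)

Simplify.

Quotient: (w**-2)
Multiply by (w**-4): add exponents.

w**(-6)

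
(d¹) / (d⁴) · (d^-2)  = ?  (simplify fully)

d^(-5)

Quotient: (d^-3)
Multiply by (d^-2): add exponents.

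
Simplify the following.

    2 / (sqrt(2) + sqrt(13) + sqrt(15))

(-sqrt(390) + 2*sqrt(13) + 13*sqrt(2))/26

Group as (sqrt(13) + sqrt(15)) + sqrt(2); multiply by (sqrt(13) + sqrt(15)) - sqrt(2), then rationalise the remaining surd.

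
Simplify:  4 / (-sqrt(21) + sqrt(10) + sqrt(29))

Group as (sqrt(10) + sqrt(29)) - sqrt(21); multiply by (sqrt(10) + sqrt(29)) + sqrt(21), then rationalise the remaining surd.

(-18*sqrt(21) + 2*sqrt(29) + 40*sqrt(10) + 2*sqrt(6090))/209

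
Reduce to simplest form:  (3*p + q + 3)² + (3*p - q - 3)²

18*p² + 2*q² + 12*q + 18

Only the even-power cross terms survive.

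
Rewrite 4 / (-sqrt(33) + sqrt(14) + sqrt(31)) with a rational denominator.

(-6*sqrt(33) + 8*sqrt(31) + 25*sqrt(14) + sqrt(14322))/199

Group as (sqrt(14) + sqrt(31)) - sqrt(33); multiply by (sqrt(14) + sqrt(31)) + sqrt(33), then rationalise the remaining surd.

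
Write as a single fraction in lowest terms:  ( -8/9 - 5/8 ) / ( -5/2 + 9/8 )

Numerator: -8/9 - 5/8 = -109/72
Denominator: -5/2 + 9/8 = -11/8
Divide: (-109/72) · (-8/11) = 109/99

109/99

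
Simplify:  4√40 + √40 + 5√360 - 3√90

4√40 = 8*√10; √40 = 2*√10; 5√360 = 30*√10; 3√90 = 9*√10
Combine: (8 + 2 + 30 - 9)·√10 = 31*√10

31*√10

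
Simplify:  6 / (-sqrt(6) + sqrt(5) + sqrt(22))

-138*sqrt(5) - 24*sqrt(165) + 126*sqrt(6) + 66*sqrt(22)

Group as (sqrt(5) + sqrt(22)) - sqrt(6); multiply by (sqrt(5) + sqrt(22)) + sqrt(6), then rationalise the remaining surd.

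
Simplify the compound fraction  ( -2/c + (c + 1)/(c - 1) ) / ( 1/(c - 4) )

Numerator: -2/c + (c + 1)/(c - 1) = (c² - c + 2)/(c² - c)
Denominator: 1/(c - 4) = 1/(c - 4)
Divide: ((c² - c + 2)/(c² - c)) · (c - 4) = (c³ - 5*c² + 6*c - 8)/(c² - c)

(c³ - 5*c² + 6*c - 8)/(c² - c)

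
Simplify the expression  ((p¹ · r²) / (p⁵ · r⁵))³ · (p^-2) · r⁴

Inside the bracket: (p^-4) · (r^-3)
Raise to the power 3: (p^-12) · (r^-9)
Multiply by (p^-2) · r⁴: add exponents.

1/(p^14*r⁵)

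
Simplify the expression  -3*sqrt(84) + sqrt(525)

3*sqrt(84) = 6*sqrt(21); sqrt(525) = 5*sqrt(21)
Combine: (-6 + 5)·sqrt(21) = -sqrt(21)

-sqrt(21)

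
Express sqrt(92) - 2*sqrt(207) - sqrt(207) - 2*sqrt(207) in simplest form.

sqrt(92) = 2*sqrt(23); 2*sqrt(207) = 6*sqrt(23); sqrt(207) = 3*sqrt(23); 2*sqrt(207) = 6*sqrt(23)
Combine: (2 - 6 - 3 - 6)·sqrt(23) = -13*sqrt(23)

-13*sqrt(23)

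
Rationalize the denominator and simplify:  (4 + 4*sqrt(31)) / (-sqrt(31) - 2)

(-116 + 4*sqrt(31))/27

Multiply numerator and denominator by -2 + sqrt(31).
Denominator becomes -27; numerator becomes -4*sqrt(31) + 116.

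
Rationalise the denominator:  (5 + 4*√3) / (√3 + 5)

Multiply numerator and denominator by -√3 + 5.
Denominator becomes 22; numerator becomes 13 + 15*√3.

(13 + 15*√3)/22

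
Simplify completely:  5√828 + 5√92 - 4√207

5√828 = 30*√23; 5√92 = 10*√23; 4√207 = 12*√23
Combine: (30 + 10 - 12)·√23 = 28*√23

28*√23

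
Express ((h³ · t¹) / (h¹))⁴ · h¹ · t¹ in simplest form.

Inside the bracket: h² · t¹
Raise to the power 4: h⁸ · t⁴
Multiply by h¹ · t¹: add exponents.

h⁹*t⁵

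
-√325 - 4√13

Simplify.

√325 = 5*√13; 4√13 = 4*√13
Combine: (-5 - 4)·√13 = -9*√13

-9*√13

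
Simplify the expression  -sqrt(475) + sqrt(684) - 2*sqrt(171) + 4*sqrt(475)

sqrt(475) = 5*sqrt(19); sqrt(684) = 6*sqrt(19); 2*sqrt(171) = 6*sqrt(19); 4*sqrt(475) = 20*sqrt(19)
Combine: (-5 + 6 - 6 + 20)·sqrt(19) = 15*sqrt(19)

15*sqrt(19)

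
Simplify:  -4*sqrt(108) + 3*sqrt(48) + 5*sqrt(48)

8*sqrt(3)

4*sqrt(108) = 24*sqrt(3); 3*sqrt(48) = 12*sqrt(3); 5*sqrt(48) = 20*sqrt(3)
Combine: (-24 + 12 + 20)·sqrt(3) = 8*sqrt(3)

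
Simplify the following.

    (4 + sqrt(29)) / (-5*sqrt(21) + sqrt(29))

(-5*sqrt(609) - 20*sqrt(21) - 29 - 4*sqrt(29))/496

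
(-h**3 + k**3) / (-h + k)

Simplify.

h**2 + h*k + k**2

Apply the difference-of-cubes factorisation and cancel (-h + k).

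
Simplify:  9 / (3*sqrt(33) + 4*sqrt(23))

(-27*sqrt(33) + 36*sqrt(23))/71

Multiply numerator and denominator by -4*sqrt(23) + 3*sqrt(33).
Denominator becomes -71; numerator becomes -36*sqrt(23) + 27*sqrt(33).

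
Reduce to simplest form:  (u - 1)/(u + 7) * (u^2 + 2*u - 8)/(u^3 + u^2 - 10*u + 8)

Factor: u^2 + 2*u - 8 = (u + 4)*(u - 2);  u^3 + u^2 - 10*u + 8 = (u - 1)*(u + 4)*(u - 2)
Cancel the common factors (u - 1), (u - 2), (u + 4).

1/(u + 7)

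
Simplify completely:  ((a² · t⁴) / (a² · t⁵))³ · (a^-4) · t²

1/(a⁴*t)

Inside the bracket: (t^-1)
Raise to the power 3: (t^-3)
Multiply by (a^-4) · t²: add exponents.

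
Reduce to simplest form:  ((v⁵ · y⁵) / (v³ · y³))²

v⁴*y⁴

Inside the bracket: v² · y²
Raise to the power 2: v⁴ · y⁴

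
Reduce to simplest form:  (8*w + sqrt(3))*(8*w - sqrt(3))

(8*w)^2 - (sqrt(3))^2 = 64*w^2 - 3.

64*w^2 - 3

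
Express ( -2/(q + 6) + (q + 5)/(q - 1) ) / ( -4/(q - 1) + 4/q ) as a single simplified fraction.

Numerator: -2/(q + 6) + (q + 5)/(q - 1) = (q**2 + 9*q + 32)/(q**2 + 5*q - 6)
Denominator: -4/(q - 1) + 4/q = -4/(q**2 - q)
Divide: ((q**2 + 9*q + 32)/(q**2 + 5*q - 6)) · (-q**2/4 + q/4) = (-q**3 - 9*q**2 - 32*q)/(4*q + 24)

(-q**3 - 9*q**2 - 32*q)/(4*q + 24)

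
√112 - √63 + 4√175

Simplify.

√112 = 4*√7; √63 = 3*√7; 4√175 = 20*√7
Combine: (4 - 3 + 20)·√7 = 21*√7

21*√7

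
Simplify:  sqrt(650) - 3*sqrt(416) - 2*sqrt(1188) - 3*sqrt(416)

sqrt(650) = 5*sqrt(26); 3*sqrt(416) = 12*sqrt(26); 2*sqrt(1188) = 12*sqrt(33); 3*sqrt(416) = 12*sqrt(26)

-19*sqrt(26) - 12*sqrt(33)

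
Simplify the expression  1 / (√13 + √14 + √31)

Group as (√13 + √31) + √14; multiply by (√13 + √31) - √14, then rationalise the remaining surd.

(-√5642 - 2*√31 + 15*√14 + 16*√13)/356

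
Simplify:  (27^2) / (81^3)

27^2 = 3^6; 81^3 = 3^12
Combine exponents: 3^(-6)

3^(-6)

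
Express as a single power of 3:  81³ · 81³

3^24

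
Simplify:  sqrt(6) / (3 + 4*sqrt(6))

Multiply numerator and denominator by -4*sqrt(6) + 3.
Denominator becomes -87; numerator becomes -24 + 3*sqrt(6).

(-sqrt(6) + 8)/29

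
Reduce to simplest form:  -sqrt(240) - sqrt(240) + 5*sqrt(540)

22*sqrt(15)

sqrt(240) = 4*sqrt(15); sqrt(240) = 4*sqrt(15); 5*sqrt(540) = 30*sqrt(15)
Combine: (-4 - 4 + 30)·sqrt(15) = 22*sqrt(15)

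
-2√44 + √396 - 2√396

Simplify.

-10*√11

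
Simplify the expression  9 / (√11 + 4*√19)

(-9*√11 + 36*√19)/293

Multiply numerator and denominator by -4*√19 + √11.
Denominator becomes -293; numerator becomes -36*√19 + 9*√11.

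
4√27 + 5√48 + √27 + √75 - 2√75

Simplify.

30*√3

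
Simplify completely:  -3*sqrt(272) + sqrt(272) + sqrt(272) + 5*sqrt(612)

3*sqrt(272) = 12*sqrt(17); sqrt(272) = 4*sqrt(17); sqrt(272) = 4*sqrt(17); 5*sqrt(612) = 30*sqrt(17)
Combine: (-12 + 4 + 4 + 30)·sqrt(17) = 26*sqrt(17)

26*sqrt(17)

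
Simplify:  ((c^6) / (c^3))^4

c^12

Inside the bracket: c^3
Raise to the power 4: c^12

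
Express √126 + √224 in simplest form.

√126 = 3*√14; √224 = 4*√14
Combine: (3 + 4)·√14 = 7*√14

7*√14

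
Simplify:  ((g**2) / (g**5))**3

g**(-9)

Inside the bracket: (g**-3)
Raise to the power 3: (g**-9)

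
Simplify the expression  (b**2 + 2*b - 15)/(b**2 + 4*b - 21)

(b + 5)/(b + 7)

Factor: b**2 + 2*b - 15 = (b + 5)*(b - 3);  b**2 + 4*b - 21 = (b - 3)*(b + 7)
Cancel the common factor (b - 3).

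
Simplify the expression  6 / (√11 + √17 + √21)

(-4*√3927 + 14*√21 + 30*√17 + 54*√11)/233

Group as (√11 + √21) + √17; multiply by (√11 + √21) - √17, then rationalise the remaining surd.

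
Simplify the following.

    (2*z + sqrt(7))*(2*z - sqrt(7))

4*z^2 - 7

Product of conjugates: (P+Q)(P-Q) = P^2 - Q^2.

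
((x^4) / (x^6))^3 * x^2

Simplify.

Inside the bracket: (x^-2)
Raise to the power 3: (x^-6)
Multiply by x^2: add exponents.

x^(-4)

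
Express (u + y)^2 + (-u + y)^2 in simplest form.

Write as f(y,u) + f(y,-u) and expand.

2*u^2 + 2*y^2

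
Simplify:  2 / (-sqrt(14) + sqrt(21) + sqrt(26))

Group as (sqrt(21) + sqrt(26)) - sqrt(14); multiply by (sqrt(21) + sqrt(26)) + sqrt(14), then rationalise the remaining surd.

(-66*sqrt(14) + 18*sqrt(26) + 38*sqrt(21) + 56*sqrt(39))/1095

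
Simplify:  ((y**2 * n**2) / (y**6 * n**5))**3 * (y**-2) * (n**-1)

1/(n**10*y**14)

Inside the bracket: (y**-4) * (n**-3)
Raise to the power 3: (y**-12) * (n**-9)
Multiply by (y**-2) * (n**-1): add exponents.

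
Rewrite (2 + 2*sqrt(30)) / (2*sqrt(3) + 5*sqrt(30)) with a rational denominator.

(-6*sqrt(10) - 2*sqrt(3) + 5*sqrt(30) + 150)/369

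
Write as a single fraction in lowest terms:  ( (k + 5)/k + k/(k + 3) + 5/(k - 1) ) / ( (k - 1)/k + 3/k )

(2*k³ + 11*k² + 22*k - 15)/(k³ + 4*k² + k - 6)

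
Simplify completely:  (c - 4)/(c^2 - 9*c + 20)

Factor: c^2 - 9*c + 20 = (c - 4)*(c - 5)
Cancel the common factor (c - 4).

1/(c - 5)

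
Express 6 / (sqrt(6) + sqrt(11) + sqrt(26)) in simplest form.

(-8*sqrt(429) - 18*sqrt(26) + 42*sqrt(11) + 62*sqrt(6))/61

Group as (sqrt(6) + sqrt(11)) + sqrt(26); multiply by (sqrt(6) + sqrt(11)) - sqrt(26), then rationalise the remaining surd.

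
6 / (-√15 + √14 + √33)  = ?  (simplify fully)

(-48*√15 - 6*√33 + 51*√14 + 9*√770)/206

Group as (√14 + √33) - √15; multiply by (√14 + √33) + √15, then rationalise the remaining surd.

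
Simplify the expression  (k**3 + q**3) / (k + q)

k**2 - k*q + q**2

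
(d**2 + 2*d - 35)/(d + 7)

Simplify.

d - 5

Factor: d**2 + 2*d - 35 = (d + 7)*(d - 5)
Cancel the common factor (d + 7).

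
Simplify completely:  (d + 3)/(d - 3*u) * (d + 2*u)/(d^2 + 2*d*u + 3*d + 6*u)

-1/(-d + 3*u)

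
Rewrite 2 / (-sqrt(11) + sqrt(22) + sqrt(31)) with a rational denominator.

Group as (sqrt(22) + sqrt(31)) - sqrt(11); multiply by (sqrt(22) + sqrt(31)) + sqrt(11), then rationalise the remaining surd.

(-21*sqrt(11) + sqrt(31) + 10*sqrt(22) + 11*sqrt(62))/241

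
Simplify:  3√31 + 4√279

3√31 = 3*√31; 4√279 = 12*√31
Combine: (3 + 12)·√31 = 15*√31

15*√31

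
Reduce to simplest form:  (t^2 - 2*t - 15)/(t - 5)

Factor: t^2 - 2*t - 15 = (t + 3)*(t - 5)
Cancel the common factor (t - 5).

t + 3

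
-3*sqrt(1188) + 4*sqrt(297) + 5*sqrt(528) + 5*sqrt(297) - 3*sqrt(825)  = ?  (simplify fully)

3*sqrt(1188) = 18*sqrt(33); 4*sqrt(297) = 12*sqrt(33); 5*sqrt(528) = 20*sqrt(33); 5*sqrt(297) = 15*sqrt(33); 3*sqrt(825) = 15*sqrt(33)
Combine: (-18 + 12 + 20 + 15 - 15)·sqrt(33) = 14*sqrt(33)

14*sqrt(33)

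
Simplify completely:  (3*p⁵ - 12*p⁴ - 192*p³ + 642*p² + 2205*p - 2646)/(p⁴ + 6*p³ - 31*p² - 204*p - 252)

(3*p² - 24*p + 21)/(p + 2)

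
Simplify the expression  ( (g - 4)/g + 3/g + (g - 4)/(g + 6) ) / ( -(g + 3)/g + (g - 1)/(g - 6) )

(2*g^3 - 11*g^2 - 12*g + 36)/(2*g^2 + 30*g + 108)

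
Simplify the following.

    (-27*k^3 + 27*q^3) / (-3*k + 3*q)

9*k^2 + 9*k*q + 9*q^2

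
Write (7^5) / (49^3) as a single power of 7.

7^5 = 7^5; 49^3 = 7^6
Combine exponents: 7^(-1)

7^(-1)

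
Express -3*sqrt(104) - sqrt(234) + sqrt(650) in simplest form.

-4*sqrt(26)

3*sqrt(104) = 6*sqrt(26); sqrt(234) = 3*sqrt(26); sqrt(650) = 5*sqrt(26)
Combine: (-6 - 3 + 5)·sqrt(26) = -4*sqrt(26)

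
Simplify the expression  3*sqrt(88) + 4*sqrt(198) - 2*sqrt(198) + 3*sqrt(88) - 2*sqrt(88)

14*sqrt(22)

3*sqrt(88) = 6*sqrt(22); 4*sqrt(198) = 12*sqrt(22); 2*sqrt(198) = 6*sqrt(22); 3*sqrt(88) = 6*sqrt(22); 2*sqrt(88) = 4*sqrt(22)
Combine: (6 + 12 - 6 + 6 - 4)·sqrt(22) = 14*sqrt(22)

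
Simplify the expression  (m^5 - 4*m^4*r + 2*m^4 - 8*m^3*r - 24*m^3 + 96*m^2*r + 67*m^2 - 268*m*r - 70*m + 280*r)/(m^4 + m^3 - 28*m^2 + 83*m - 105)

(m^2 - 4*m*r - 2*m + 8*r)/(m - 3)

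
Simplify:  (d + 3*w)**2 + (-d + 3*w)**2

2*d**2 + 18*w**2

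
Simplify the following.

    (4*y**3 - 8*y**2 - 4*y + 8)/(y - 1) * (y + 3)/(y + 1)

4*y**2 + 4*y - 24

Factor: 4*y**3 - 8*y**2 - 4*y + 8 = 4*(y - 2)*(y - 1)*(y + 1)
Cancel the common factors (y + 1), (y - 1).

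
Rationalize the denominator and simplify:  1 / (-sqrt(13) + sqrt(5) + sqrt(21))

(-13*sqrt(13) - 3*sqrt(21) + 29*sqrt(5) + 2*sqrt(1365))/251

Group as (sqrt(5) + sqrt(21)) - sqrt(13); multiply by (sqrt(5) + sqrt(21)) + sqrt(13), then rationalise the remaining surd.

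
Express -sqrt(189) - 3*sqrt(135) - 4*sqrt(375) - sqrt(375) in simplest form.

-34*sqrt(15) - 3*sqrt(21)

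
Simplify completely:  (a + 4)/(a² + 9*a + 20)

Factor: a² + 9*a + 20 = (a + 5)·(a + 4)
Cancel the common factor (a + 4).

1/(a + 5)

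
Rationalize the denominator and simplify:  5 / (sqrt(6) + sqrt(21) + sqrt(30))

(-4*sqrt(105) - sqrt(30) + 5*sqrt(21) + 15*sqrt(6))/33

Group as (sqrt(6) + sqrt(21)) + sqrt(30); multiply by (sqrt(6) + sqrt(21)) - sqrt(30), then rationalise the remaining surd.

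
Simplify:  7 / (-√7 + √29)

(7*√7 + 7*√29)/22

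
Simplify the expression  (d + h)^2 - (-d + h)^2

Only the odd-power cross terms survive.

4*d*h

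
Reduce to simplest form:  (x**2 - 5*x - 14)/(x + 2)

Factor: x**2 - 5*x - 14 = (x - 7)*(x + 2)
Cancel the common factor (x + 2).

x - 7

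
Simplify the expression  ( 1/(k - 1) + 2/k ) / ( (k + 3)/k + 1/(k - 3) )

Numerator: 1/(k - 1) + 2/k = (3*k - 2)/(k^2 - k)
Denominator: (k + 3)/k + 1/(k - 3) = (k^2 + k - 9)/(k^2 - 3*k)
Divide: ((3*k - 2)/(k^2 - k)) · ((k^2 - 3*k)/(k^2 + k - 9)) = (3*k^2 - 11*k + 6)/(k^3 - 10*k + 9)

(3*k^2 - 11*k + 6)/(k^3 - 10*k + 9)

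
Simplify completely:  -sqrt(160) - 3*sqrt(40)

-10*sqrt(10)

sqrt(160) = 4*sqrt(10); 3*sqrt(40) = 6*sqrt(10)
Combine: (-4 - 6)·sqrt(10) = -10*sqrt(10)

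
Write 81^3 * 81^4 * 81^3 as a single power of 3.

3^40

81^3 = 3^12; 81^4 = 3^16; 81^3 = 3^12
Combine exponents: 3^40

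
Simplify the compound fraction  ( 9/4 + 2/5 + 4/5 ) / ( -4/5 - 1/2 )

-69/26

Numerator: 9/4 + 2/5 + 4/5 = 69/20
Denominator: -4/5 - 1/2 = -13/10
Divide: (69/20) · (-10/13) = -69/26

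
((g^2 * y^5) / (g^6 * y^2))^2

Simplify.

Inside the bracket: (g^-4) * y^3
Raise to the power 2: (g^-8) * y^6

y^6/g^8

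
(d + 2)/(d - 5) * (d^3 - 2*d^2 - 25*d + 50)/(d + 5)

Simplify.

Factor: d^3 - 2*d^2 - 25*d + 50 = (d + 5)*(d - 2)*(d - 5)
Cancel the common factors (d + 5), (d - 5).

d^2 - 4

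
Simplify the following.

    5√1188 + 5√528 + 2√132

54*√33

5√1188 = 30*√33; 5√528 = 20*√33; 2√132 = 4*√33
Combine: (30 + 20 + 4)·√33 = 54*√33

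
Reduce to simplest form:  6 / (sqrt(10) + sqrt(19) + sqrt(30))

Group as (sqrt(19) + sqrt(30)) + sqrt(10); multiply by (sqrt(19) + sqrt(30)) - sqrt(10), then rationalise the remaining surd.

(-40*sqrt(57) - 2*sqrt(30) + 42*sqrt(19) + 78*sqrt(10))/253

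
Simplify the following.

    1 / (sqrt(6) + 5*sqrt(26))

Multiply numerator and denominator by -5*sqrt(26) + sqrt(6).
Denominator becomes -644; numerator becomes -5*sqrt(26) + sqrt(6).

(-sqrt(6) + 5*sqrt(26))/644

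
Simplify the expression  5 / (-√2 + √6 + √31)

(-135*√6 - 20*√93 + 175*√2 + 115*√31)/481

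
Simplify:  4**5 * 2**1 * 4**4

2**19

4**5 = 2**10; 2**1 = 2**1; 4**4 = 2**8
Combine exponents: 2**19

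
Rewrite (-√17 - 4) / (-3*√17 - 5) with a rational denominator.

(7*√17 + 31)/128

Multiply numerator and denominator by -5 + 3*√17.
Denominator becomes -128; numerator becomes -31 - 7*√17.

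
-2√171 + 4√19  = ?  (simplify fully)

-2*√19

2√171 = 6*√19; 4√19 = 4*√19
Combine: (-6 + 4)·√19 = -2*√19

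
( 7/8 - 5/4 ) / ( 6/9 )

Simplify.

-9/16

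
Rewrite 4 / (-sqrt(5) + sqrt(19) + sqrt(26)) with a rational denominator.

(-20*sqrt(5) - sqrt(26) + 6*sqrt(19) + sqrt(2470))/47

Group as (sqrt(19) + sqrt(26)) - sqrt(5); multiply by (sqrt(19) + sqrt(26)) + sqrt(5), then rationalise the remaining surd.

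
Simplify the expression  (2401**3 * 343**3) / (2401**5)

7**1

2401**3 = 7**12; 343**3 = 7**9; 2401**5 = 7**20
Combine exponents: 7**1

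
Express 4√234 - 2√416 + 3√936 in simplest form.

4√234 = 12*√26; 2√416 = 8*√26; 3√936 = 18*√26
Combine: (12 - 8 + 18)·√26 = 22*√26

22*√26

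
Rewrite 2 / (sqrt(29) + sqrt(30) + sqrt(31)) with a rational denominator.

(-sqrt(26970) + 14*sqrt(31) + 15*sqrt(30) + 16*sqrt(29))/674

Group as (sqrt(30) + sqrt(31)) + sqrt(29); multiply by (sqrt(30) + sqrt(31)) - sqrt(29), then rationalise the remaining surd.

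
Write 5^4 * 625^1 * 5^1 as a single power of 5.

5^4 = 5^4; 625^1 = 5^4; 5^1 = 5^1
Combine exponents: 5^9

5^9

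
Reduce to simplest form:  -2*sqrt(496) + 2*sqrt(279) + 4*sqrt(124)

6*sqrt(31)

2*sqrt(496) = 8*sqrt(31); 2*sqrt(279) = 6*sqrt(31); 4*sqrt(124) = 8*sqrt(31)
Combine: (-8 + 6 + 8)·sqrt(31) = 6*sqrt(31)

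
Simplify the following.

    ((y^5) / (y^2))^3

y^9

Inside the bracket: y^3
Raise to the power 3: y^9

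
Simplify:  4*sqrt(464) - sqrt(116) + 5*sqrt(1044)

44*sqrt(29)

4*sqrt(464) = 16*sqrt(29); sqrt(116) = 2*sqrt(29); 5*sqrt(1044) = 30*sqrt(29)
Combine: (16 - 2 + 30)·sqrt(29) = 44*sqrt(29)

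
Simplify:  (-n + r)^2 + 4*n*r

(n + r)^2

After expansion: n^2 + 2*n*r + r^2 — a perfect-square trinomial.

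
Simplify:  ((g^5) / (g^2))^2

g^6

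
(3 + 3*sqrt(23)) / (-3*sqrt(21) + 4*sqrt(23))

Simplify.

(9*sqrt(21) + 12*sqrt(23) + 9*sqrt(483) + 276)/179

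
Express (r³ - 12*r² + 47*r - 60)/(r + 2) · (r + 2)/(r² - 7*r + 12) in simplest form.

Factor: r³ - 12*r² + 47*r - 60 = (r - 4)·(r - 5)·(r - 3);  r² - 7*r + 12 = (r - 4)·(r - 3)
Cancel the common factors (r + 2), (r - 4), (r - 3).

r - 5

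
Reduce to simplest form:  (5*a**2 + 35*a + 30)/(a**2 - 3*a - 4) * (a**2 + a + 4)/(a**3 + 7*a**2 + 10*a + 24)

Factor: 5*a**2 + 35*a + 30 = 5*(a + 1)*(a + 6);  a**2 - 3*a - 4 = (a + 1)*(a - 4);  a**3 + 7*a**2 + 10*a + 24 = (a**2 + a + 4)*(a + 6)
Cancel the common factors (a**2 + a + 4), (a + 6), (a + 1).

5/(a - 4)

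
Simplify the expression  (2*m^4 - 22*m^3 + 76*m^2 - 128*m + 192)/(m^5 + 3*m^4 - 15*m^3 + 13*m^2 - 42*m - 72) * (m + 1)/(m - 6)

Factor: 2*m^4 - 22*m^3 + 76*m^2 - 128*m + 192 = 2*(m - 4)*(m^2 - m + 4)*(m - 6);  m^5 + 3*m^4 - 15*m^3 + 13*m^2 - 42*m - 72 = (m^2 - m + 4)*(m + 1)*(m - 3)*(m + 6)
Cancel the common factors (m^2 - m + 4), (m + 1), (m - 6).

(2*m - 8)/(m^2 + 3*m - 18)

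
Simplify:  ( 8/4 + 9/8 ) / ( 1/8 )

25

Numerator: 8/4 + 9/8 = 25/8
Denominator: 1/8 = 1/8
Divide: (25/8) · (8) = 25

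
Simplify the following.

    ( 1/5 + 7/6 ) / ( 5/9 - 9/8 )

Numerator: 1/5 + 7/6 = 41/30
Denominator: 5/9 - 9/8 = -41/72
Divide: (41/30) · (-72/41) = -12/5

-12/5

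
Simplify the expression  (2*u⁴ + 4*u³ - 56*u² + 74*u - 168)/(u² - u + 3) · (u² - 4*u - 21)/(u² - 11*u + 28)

2*u² + 20*u + 42

Factor: 2*u⁴ + 4*u³ - 56*u² + 74*u - 168 = 2·(u² - u + 3)·(u - 4)·(u + 7);  u² - 4*u - 21 = (u + 3)·(u - 7);  u² - 11*u + 28 = (u - 4)·(u - 7)
Cancel the common factors (u² - u + 3), (u - 7), (u - 4).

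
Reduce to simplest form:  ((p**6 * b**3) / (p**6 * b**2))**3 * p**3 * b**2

b**5*p**3

Inside the bracket: b**1
Raise to the power 3: b**3
Multiply by p**3 * b**2: add exponents.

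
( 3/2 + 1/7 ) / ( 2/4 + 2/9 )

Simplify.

Numerator: 3/2 + 1/7 = 23/14
Denominator: 2/4 + 2/9 = 13/18
Divide: (23/14) · (18/13) = 207/91

207/91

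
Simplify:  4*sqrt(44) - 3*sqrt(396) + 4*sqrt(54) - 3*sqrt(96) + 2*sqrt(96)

-10*sqrt(11) + 8*sqrt(6)

4*sqrt(44) = 8*sqrt(11); 3*sqrt(396) = 18*sqrt(11); 4*sqrt(54) = 12*sqrt(6); 3*sqrt(96) = 12*sqrt(6); 2*sqrt(96) = 8*sqrt(6)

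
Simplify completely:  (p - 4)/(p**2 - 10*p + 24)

Factor: p**2 - 10*p + 24 = (p - 4)*(p - 6)
Cancel the common factor (p - 4).

1/(p - 6)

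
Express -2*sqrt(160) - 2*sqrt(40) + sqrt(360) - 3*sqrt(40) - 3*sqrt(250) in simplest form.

-27*sqrt(10)

2*sqrt(160) = 8*sqrt(10); 2*sqrt(40) = 4*sqrt(10); sqrt(360) = 6*sqrt(10); 3*sqrt(40) = 6*sqrt(10); 3*sqrt(250) = 15*sqrt(10)
Combine: (-8 - 4 + 6 - 6 - 15)·sqrt(10) = -27*sqrt(10)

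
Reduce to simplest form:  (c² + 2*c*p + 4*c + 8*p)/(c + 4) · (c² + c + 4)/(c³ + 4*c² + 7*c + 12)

(c + 2*p)/(c + 3)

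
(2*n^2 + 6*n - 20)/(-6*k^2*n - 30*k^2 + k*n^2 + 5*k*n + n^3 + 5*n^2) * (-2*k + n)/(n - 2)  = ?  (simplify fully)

2/(3*k + n)

Factor: 2*n^2 + 6*n - 20 = 2*(n - 2)*(n + 5);  -6*k^2*n - 30*k^2 + k*n^2 + 5*k*n + n^3 + 5*n^2 = (3*k + n)*(n + 5)*(-2*k + n)
Cancel the common factors (n + 5), (-2*k + n), (n - 2).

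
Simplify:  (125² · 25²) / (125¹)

5^7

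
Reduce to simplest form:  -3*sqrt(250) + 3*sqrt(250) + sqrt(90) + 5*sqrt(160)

23*sqrt(10)

3*sqrt(250) = 15*sqrt(10); 3*sqrt(250) = 15*sqrt(10); sqrt(90) = 3*sqrt(10); 5*sqrt(160) = 20*sqrt(10)
Combine: (-15 + 15 + 3 + 20)·sqrt(10) = 23*sqrt(10)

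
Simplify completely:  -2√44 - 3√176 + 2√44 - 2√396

2√44 = 4*√11; 3√176 = 12*√11; 2√44 = 4*√11; 2√396 = 12*√11
Combine: (-4 - 12 + 4 - 12)·√11 = -24*√11

-24*√11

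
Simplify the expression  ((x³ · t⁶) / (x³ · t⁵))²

Inside the bracket: t¹
Raise to the power 2: t²

t²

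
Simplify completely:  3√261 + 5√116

19*√29

3√261 = 9*√29; 5√116 = 10*√29
Combine: (9 + 10)·√29 = 19*√29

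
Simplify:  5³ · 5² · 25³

5³ = 5^3; 5² = 5^2; 25³ = 5^6
Combine exponents: 5^11

5^11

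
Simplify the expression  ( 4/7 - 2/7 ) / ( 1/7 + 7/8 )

Numerator: 4/7 - 2/7 = 2/7
Denominator: 1/7 + 7/8 = 57/56
Divide: (2/7) · (56/57) = 16/57

16/57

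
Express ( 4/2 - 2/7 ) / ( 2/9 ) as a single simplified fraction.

54/7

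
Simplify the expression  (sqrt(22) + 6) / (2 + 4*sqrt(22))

(38 + 11*sqrt(22))/174

Multiply numerator and denominator by -4*sqrt(22) + 2.
Denominator becomes -348; numerator becomes -22*sqrt(22) - 76.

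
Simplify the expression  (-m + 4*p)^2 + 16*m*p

(m + 4*p)^2

Expanding gives m^2 + 8*m*p + 16*p^2, a perfect square.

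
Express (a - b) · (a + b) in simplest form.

Telescope via difference of squares: (a+b)(a-b) = a² - b².

a² - b²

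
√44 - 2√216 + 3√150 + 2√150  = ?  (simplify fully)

2*√11 + 13*√6

√44 = 2*√11; 2√216 = 12*√6; 3√150 = 15*√6; 2√150 = 10*√6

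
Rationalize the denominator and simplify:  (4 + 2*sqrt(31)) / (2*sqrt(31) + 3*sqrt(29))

Multiply numerator and denominator by -3*sqrt(29) + 2*sqrt(31).
Denominator becomes -137; numerator becomes -6*sqrt(899) - 12*sqrt(29) + 8*sqrt(31) + 124.

(-124 - 8*sqrt(31) + 12*sqrt(29) + 6*sqrt(899))/137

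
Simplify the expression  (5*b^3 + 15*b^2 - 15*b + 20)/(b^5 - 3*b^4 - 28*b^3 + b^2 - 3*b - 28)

Factor: 5*b^3 + 15*b^2 - 15*b + 20 = 5*(b + 4)*(b^2 - b + 1);  b^5 - 3*b^4 - 28*b^3 + b^2 - 3*b - 28 = (b - 7)*(b + 4)*(b + 1)*(b^2 - b + 1)
Cancel the common factors (b^2 - b + 1), (b + 4).

5/(b^2 - 6*b - 7)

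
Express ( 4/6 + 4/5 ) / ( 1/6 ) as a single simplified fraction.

44/5

Numerator: 4/6 + 4/5 = 22/15
Denominator: 1/6 = 1/6
Divide: (22/15) · (6) = 44/5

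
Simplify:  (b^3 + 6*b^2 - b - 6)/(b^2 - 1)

b + 6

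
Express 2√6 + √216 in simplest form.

8*√6

2√6 = 2*√6; √216 = 6*√6
Combine: (2 + 6)·√6 = 8*√6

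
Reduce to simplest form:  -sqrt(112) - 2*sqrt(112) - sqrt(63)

-15*sqrt(7)

sqrt(112) = 4*sqrt(7); 2*sqrt(112) = 8*sqrt(7); sqrt(63) = 3*sqrt(7)
Combine: (-4 - 8 - 3)·sqrt(7) = -15*sqrt(7)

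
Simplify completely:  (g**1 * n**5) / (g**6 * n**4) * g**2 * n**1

Quotient: (g**-5) * n**1
Multiply by g**2 * n**1: add exponents.

n**2/g**3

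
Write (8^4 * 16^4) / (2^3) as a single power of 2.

8^4 = 2^12; 16^4 = 2^16; 2^3 = 2^3
Combine exponents: 2^25

2^25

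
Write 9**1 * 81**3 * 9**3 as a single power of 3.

9**1 = 3**2; 81**3 = 3**12; 9**3 = 3**6
Combine exponents: 3**20

3**20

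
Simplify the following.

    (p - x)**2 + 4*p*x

Expand the square and combine the 4*p*x term.

(p + x)**2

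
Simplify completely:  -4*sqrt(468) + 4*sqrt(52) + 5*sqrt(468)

4*sqrt(468) = 24*sqrt(13); 4*sqrt(52) = 8*sqrt(13); 5*sqrt(468) = 30*sqrt(13)
Combine: (-24 + 8 + 30)·sqrt(13) = 14*sqrt(13)

14*sqrt(13)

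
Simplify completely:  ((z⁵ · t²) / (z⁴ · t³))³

Inside the bracket: z¹ · (t^-1)
Raise to the power 3: z³ · (t^-3)

z³/t³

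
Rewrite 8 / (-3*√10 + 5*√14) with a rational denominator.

(6*√10 + 10*√14)/65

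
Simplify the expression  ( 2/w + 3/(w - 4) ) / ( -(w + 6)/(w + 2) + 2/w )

(-5*w^2 - 2*w + 16)/(w^3 - 20*w + 16)

Numerator: 2/w + 3/(w - 4) = (5*w - 8)/(w^2 - 4*w)
Denominator: -(w + 6)/(w + 2) + 2/w = (-w^2 - 4*w + 4)/(w^2 + 2*w)
Divide: ((5*w - 8)/(w^2 - 4*w)) · ((w^2 + 2*w)/(-w^2 - 4*w + 4)) = (-5*w^2 - 2*w + 16)/(w^3 - 20*w + 16)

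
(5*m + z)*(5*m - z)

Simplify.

25*m^2 - z^2

(5*m)^2 - (z)^2 = 25*m^2 - z^2.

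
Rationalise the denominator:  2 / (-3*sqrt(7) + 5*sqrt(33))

Multiply numerator and denominator by 3*sqrt(7) + 5*sqrt(33).
Denominator becomes 762; numerator becomes 6*sqrt(7) + 10*sqrt(33).

(3*sqrt(7) + 5*sqrt(33))/381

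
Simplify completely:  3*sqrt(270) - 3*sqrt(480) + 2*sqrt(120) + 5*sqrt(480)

3*sqrt(270) = 9*sqrt(30); 3*sqrt(480) = 12*sqrt(30); 2*sqrt(120) = 4*sqrt(30); 5*sqrt(480) = 20*sqrt(30)
Combine: (9 - 12 + 4 + 20)·sqrt(30) = 21*sqrt(30)

21*sqrt(30)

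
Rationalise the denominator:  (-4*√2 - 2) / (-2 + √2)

6 + 5*√2

Multiply numerator and denominator by -2 - √2.
Denominator becomes 2; numerator becomes 12 + 10*√2.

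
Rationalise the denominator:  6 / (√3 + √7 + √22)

(-9*√7 - 13*√3 + √462 + 6*√22)/5

Group as (√3 + √7) + √22; multiply by (√3 + √7) - √22, then rationalise the remaining surd.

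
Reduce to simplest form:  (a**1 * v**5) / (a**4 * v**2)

v**3/a**3

Quotient: (a**-3) * v**3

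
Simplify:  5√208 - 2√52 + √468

22*√13

5√208 = 20*√13; 2√52 = 4*√13; √468 = 6*√13
Combine: (20 - 4 + 6)·√13 = 22*√13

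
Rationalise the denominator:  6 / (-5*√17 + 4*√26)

Multiply numerator and denominator by 4*√26 + 5*√17.
Denominator becomes -9; numerator becomes 24*√26 + 30*√17.

(-10*√17 - 8*√26)/3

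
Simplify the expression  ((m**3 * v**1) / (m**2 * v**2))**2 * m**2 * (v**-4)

m**4/v**6

Inside the bracket: m**1 * (v**-1)
Raise to the power 2: m**2 * (v**-2)
Multiply by m**2 * (v**-4): add exponents.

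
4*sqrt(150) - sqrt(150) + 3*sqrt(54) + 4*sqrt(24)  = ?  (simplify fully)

32*sqrt(6)

4*sqrt(150) = 20*sqrt(6); sqrt(150) = 5*sqrt(6); 3*sqrt(54) = 9*sqrt(6); 4*sqrt(24) = 8*sqrt(6)
Combine: (20 - 5 + 9 + 8)·sqrt(6) = 32*sqrt(6)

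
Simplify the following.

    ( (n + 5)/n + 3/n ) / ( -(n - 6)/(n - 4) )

(-n² - 4*n + 32)/(n² - 6*n)

Numerator: (n + 5)/n + 3/n = (n + 8)/n
Denominator: -(n - 6)/(n - 4) = (-n + 6)/(n - 4)
Divide: ((n + 8)/n) · ((n - 4)/(-n + 6)) = (-n² - 4*n + 32)/(n² - 6*n)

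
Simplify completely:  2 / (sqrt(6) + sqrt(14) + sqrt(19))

(-8*sqrt(399) + 2*sqrt(19) + 22*sqrt(14) + 54*sqrt(6))/335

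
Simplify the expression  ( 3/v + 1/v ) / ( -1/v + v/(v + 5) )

(4*v + 20)/(v^2 - v - 5)

Numerator: 3/v + 1/v = 4/v
Denominator: -1/v + v/(v + 5) = (v^2 - v - 5)/(v^2 + 5*v)
Divide: (4/v) · ((v^2 + 5*v)/(v^2 - v - 5)) = (4*v + 20)/(v^2 - v - 5)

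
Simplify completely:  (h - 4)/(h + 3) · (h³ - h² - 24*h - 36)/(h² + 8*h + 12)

(h² - 10*h + 24)/(h + 6)

Factor: h³ - h² - 24*h - 36 = (h + 3)·(h + 2)·(h - 6);  h² + 8*h + 12 = (h + 2)·(h + 6)
Cancel the common factors (h + 2), (h + 3).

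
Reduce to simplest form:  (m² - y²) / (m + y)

m² - y² factors as -(-m + y)*(m + y).

m - y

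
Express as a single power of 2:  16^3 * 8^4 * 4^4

2^32

16^3 = 2^12; 8^4 = 2^12; 4^4 = 2^8
Combine exponents: 2^32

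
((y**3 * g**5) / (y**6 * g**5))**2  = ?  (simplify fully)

y**(-6)

Inside the bracket: (y**-3)
Raise to the power 2: (y**-6)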